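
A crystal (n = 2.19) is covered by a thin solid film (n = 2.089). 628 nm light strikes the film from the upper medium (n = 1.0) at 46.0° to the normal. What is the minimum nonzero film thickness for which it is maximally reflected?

Top surface (1.0 → 2.089): reflection off a higher-index medium gives a half-wave phase shift.
Bottom surface (2.089 → 2.19): reflection off a higher-index medium gives a half-wave phase shift.
Net: no relative phase inversion (both shifts match).
With no net inversion, constructive interference in reflection requires 2 n t cos θ_r = m λ.
Snell's law: 1.0 sin 46.0° = 2.089 sin θ_r → sin θ_r = 0.344, cos θ_r = 0.939.
Minimum nonzero at m = 1: t = λ / (2 n cos θ_r) = 628 / (2 × 2.089 × 0.939) = 160 nm.

160 nm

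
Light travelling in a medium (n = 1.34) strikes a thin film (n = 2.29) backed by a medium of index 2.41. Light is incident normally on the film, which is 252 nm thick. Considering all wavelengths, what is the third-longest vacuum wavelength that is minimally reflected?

462 nm

Ray reflecting at the top interface goes from n = 1.34 toward n = 2.29: a half-wave phase shift.
At the lower boundary (n = 2.29 to n = 2.41) the reflected ray undergoes a half-wave phase shift.
The two reflections carry the same phase change, so no net offset.
With no net inversion, destructive interference in reflection requires 2 n t = (m + ½) λ.
λ = 2 n t / (m + ½). The third-longest wavelength is m = 2: λ = 2 × 2.29 × 252 / 2.50 = 462 nm.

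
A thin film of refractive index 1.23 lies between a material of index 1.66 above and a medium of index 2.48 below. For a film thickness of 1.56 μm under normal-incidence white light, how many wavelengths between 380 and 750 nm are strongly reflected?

5

Ray reflecting at the top interface goes from n = 1.66 toward n = 1.23: no phase shift.
Bottom surface (1.23 → 2.48): reflection off a higher-index medium gives a half-wave phase shift.
Net: one phase inversion between the two reflected rays.
So the condition for constructive reflection is 2 n t = (m + ½) λ.
λ = 2 n t / (m + ½) = 3838 / (m + ½) nm.
m=4: 853 nm (IR); m=5: 698 nm (visible); m=6: 590 nm (visible); m=7: 512 nm (visible); m=8: 451 nm (visible); m=9: 404 nm (visible); m=10: 365 nm (UV).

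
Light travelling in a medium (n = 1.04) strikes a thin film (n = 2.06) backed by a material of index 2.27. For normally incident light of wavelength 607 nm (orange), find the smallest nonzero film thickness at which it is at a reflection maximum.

Ray reflecting at the top interface goes from n = 1.04 toward n = 2.06: a half-wave phase shift.
At the lower boundary (n = 2.06 to n = 2.27) the reflected ray undergoes a half-wave phase shift.
The two reflections carry the same phase change, so no net offset.
For strong reflection here: 2 n t = m λ.
Minimum nonzero at m = 1: t = λ / (2 n) = 607 / (2 × 2.06) = 147 nm.

147 nm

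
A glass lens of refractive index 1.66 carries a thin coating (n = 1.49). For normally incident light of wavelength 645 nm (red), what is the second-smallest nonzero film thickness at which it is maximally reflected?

433 nm

At the upper boundary (n = 1.0 to n = 1.49) the reflected ray undergoes a half-wave phase shift.
Bottom surface (1.49 → 1.66): reflection off a higher-index medium gives a half-wave phase shift.
Net: no relative phase inversion (both shifts match).
For maximum reflection here: 2 n t = m λ.
The second-smallest nonzero thickness corresponds to m = 2: t = m λ / (2 n) = 2.00 × 645 / (2 × 1.49) = 433 nm.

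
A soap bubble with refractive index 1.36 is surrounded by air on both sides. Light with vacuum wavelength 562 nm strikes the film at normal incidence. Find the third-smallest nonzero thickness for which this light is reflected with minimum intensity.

At the upper boundary (n = 1.0 to n = 1.36) the reflected ray undergoes a half-wave phase shift.
At the lower boundary (n = 1.36 to n = 1.0) the reflected ray undergoes no phase shift.
Net: one phase inversion between the two reflected rays.
For minimum reflection here: 2 n t = m λ.
The third-smallest nonzero thickness corresponds to m = 3: t = m λ / (2 n) = 3.00 × 562 / (2 × 1.36) = 620 nm.

620 nm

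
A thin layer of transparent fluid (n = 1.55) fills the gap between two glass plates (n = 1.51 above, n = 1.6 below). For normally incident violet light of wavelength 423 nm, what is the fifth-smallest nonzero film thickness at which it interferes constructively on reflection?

Ray reflecting at the top interface goes from n = 1.51 toward n = 1.55: a half-wave phase shift.
At the lower boundary (n = 1.55 to n = 1.6) the reflected ray undergoes a half-wave phase shift.
Net: no relative phase inversion (both shifts match).
So the condition for constructive reflection is 2 n t = m λ.
The fifth-smallest nonzero thickness corresponds to m = 5: t = m λ / (2 n) = 5.00 × 423 / (2 × 1.55) = 682 nm.

682 nm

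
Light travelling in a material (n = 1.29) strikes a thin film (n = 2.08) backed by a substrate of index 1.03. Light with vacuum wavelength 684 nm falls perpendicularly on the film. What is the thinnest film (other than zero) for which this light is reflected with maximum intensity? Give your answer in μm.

At the upper boundary (n = 1.29 to n = 2.08) the reflected ray undergoes a half-wave phase shift.
Ray reflecting at the bottom interface goes from n = 2.08 toward n = 1.03: no phase shift.
Exactly one π shift → a net half-wave offset.
With one net inversion, constructive interference in reflection requires 2 n t = (m + ½) λ.
Minimum at m = 0: t = λ / (4 n) = 684 / (4 × 2.08) = 82.2 nm.

0.0822 μm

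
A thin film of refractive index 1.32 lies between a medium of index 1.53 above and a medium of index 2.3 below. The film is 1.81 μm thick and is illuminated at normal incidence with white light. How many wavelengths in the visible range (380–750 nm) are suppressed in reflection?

At the upper boundary (n = 1.53 to n = 1.32) the reflected ray undergoes no phase shift.
At the lower boundary (n = 1.32 to n = 2.3) the reflected ray undergoes a half-wave phase shift.
Exactly one π shift → a net half-wave offset.
So the condition for destructive reflection is 2 n t = m λ.
λ = 2 n t / m = 4778 / m nm.
m=6: 796 nm (IR); m=7: 683 nm (visible); m=8: 597 nm (visible); m=9: 531 nm (visible); m=10: 478 nm (visible); m=11: 434 nm (visible); m=12: 398 nm (visible); m=13: 368 nm (UV).

6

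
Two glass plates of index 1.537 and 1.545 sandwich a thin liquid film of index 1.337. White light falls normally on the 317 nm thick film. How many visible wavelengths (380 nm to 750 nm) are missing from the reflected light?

Top surface (1.537 → 1.337): reflection off a lower-index medium gives no phase shift.
Bottom surface (1.337 → 1.545): reflection off a higher-index medium gives a half-wave phase shift.
Exactly one π shift → a net half-wave offset.
So the condition for destructive reflection is 2 n t = m λ.
λ = 2 n t / m = 848 / m nm.
m=1: 848 nm (IR); m=2: 424 nm (visible); m=3: 283 nm (UV).

1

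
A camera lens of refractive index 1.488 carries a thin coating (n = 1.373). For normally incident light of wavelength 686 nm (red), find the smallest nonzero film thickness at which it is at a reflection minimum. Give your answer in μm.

Ray reflecting at the top interface goes from n = 1.0 toward n = 1.373: a half-wave phase shift.
Bottom surface (1.373 → 1.488): reflection off a higher-index medium gives a half-wave phase shift.
Net: no relative phase inversion (both shifts match).
For dark reflection here: 2 n t = (m + ½) λ.
Minimum at m = 0: t = λ / (4 n) = 686 / (4 × 1.373) = 125 nm.

0.125 μm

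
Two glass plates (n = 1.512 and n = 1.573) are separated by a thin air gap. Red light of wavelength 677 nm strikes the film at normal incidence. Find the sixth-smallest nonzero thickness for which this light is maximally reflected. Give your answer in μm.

1.86 μm

At the upper boundary (n = 1.512 to n = 1.0) the reflected ray undergoes no phase shift.
Ray reflecting at the bottom interface goes from n = 1.0 toward n = 1.573: a half-wave phase shift.
Net: one phase inversion between the two reflected rays.
So the condition for constructive reflection is 2 n t = (m + ½) λ.
The sixth-smallest nonzero thickness corresponds to m = 5: t = (m + ½) λ / (2 n) = 5.50 × 677 / (2 × 1.0) = 1862 nm.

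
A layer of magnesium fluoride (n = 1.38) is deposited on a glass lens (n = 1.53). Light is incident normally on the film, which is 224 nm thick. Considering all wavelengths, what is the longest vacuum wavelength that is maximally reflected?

618 nm

At the upper boundary (n = 1.0 to n = 1.38) the reflected ray undergoes a half-wave phase shift.
Ray reflecting at the bottom interface goes from n = 1.38 toward n = 1.53: a half-wave phase shift.
Zero or two π shifts → no net half-wave offset.
For maximum reflection here: 2 n t = m λ.
λ = 2 n t / m. The longest wavelength is m = 1: λ = 2 × 1.38 × 224 / 1.00 = 618 nm.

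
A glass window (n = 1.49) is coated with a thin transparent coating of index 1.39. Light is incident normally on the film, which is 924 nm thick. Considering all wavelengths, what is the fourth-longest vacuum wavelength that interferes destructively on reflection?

734 nm

At the upper boundary (n = 1.0 to n = 1.39) the reflected ray undergoes a half-wave phase shift.
Bottom surface (1.39 → 1.49): reflection off a higher-index medium gives a half-wave phase shift.
Net: no relative phase inversion (both shifts match).
For minimum reflection here: 2 n t = (m + ½) λ.
λ = 2 n t / (m + ½). The fourth-longest wavelength is m = 3: λ = 2 × 1.39 × 924 / 3.50 = 734 nm.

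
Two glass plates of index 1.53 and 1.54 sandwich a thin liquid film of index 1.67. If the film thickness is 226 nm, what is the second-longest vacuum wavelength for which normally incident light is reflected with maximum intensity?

Top surface (1.53 → 1.67): reflection off a higher-index medium gives a half-wave phase shift.
Ray reflecting at the bottom interface goes from n = 1.67 toward n = 1.54: no phase shift.
Net: one phase inversion between the two reflected rays.
So the condition for constructive reflection is 2 n t = (m + ½) λ.
λ = 2 n t / (m + ½). The second-longest wavelength is m = 1: λ = 2 × 1.67 × 226 / 1.50 = 503 nm.

503 nm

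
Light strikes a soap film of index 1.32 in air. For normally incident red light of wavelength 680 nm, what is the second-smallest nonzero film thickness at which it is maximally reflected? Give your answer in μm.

0.386 μm

At the upper boundary (n = 1.0 to n = 1.32) the reflected ray undergoes a half-wave phase shift.
Bottom surface (1.32 → 1.0): reflection off a lower-index medium gives no phase shift.
Net: one phase inversion between the two reflected rays.
With one net inversion, constructive interference in reflection requires 2 n t = (m + ½) λ.
The second-smallest nonzero thickness corresponds to m = 1: t = (m + ½) λ / (2 n) = 1.50 × 680 / (2 × 1.32) = 386 nm.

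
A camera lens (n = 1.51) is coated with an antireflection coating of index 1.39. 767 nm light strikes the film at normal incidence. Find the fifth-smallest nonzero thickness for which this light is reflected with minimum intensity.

1242 nm

Top surface (1.0 → 1.39): reflection off a higher-index medium gives a half-wave phase shift.
Ray reflecting at the bottom interface goes from n = 1.39 toward n = 1.51: a half-wave phase shift.
Zero or two π shifts → no net half-wave offset.
For dark reflection here: 2 n t = (m + ½) λ.
The fifth-smallest nonzero thickness corresponds to m = 4: t = (m + ½) λ / (2 n) = 4.50 × 767 / (2 × 1.39) = 1242 nm.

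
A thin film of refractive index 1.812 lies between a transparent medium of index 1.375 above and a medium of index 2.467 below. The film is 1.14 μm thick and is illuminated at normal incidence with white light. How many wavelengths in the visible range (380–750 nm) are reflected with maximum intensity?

5

Top surface (1.375 → 1.812): reflection off a higher-index medium gives a half-wave phase shift.
At the lower boundary (n = 1.812 to n = 2.467) the reflected ray undergoes a half-wave phase shift.
Net: no relative phase inversion (both shifts match).
For bright reflection here: 2 n t = m λ.
λ = 2 n t / m = 4131 / m nm.
m=5: 826 nm (IR); m=6: 689 nm (visible); m=7: 590 nm (visible); m=8: 516 nm (visible); m=9: 459 nm (visible); m=10: 413 nm (visible); m=11: 376 nm (UV).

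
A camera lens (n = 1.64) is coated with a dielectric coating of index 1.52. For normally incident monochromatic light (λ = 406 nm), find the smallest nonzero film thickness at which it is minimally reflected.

66.8 nm

Ray reflecting at the top interface goes from n = 1.0 toward n = 1.52: a half-wave phase shift.
Ray reflecting at the bottom interface goes from n = 1.52 toward n = 1.64: a half-wave phase shift.
Net: no relative phase inversion (both shifts match).
With no net inversion, destructive interference in reflection requires 2 n t = (m + ½) λ.
Minimum at m = 0: t = λ / (4 n) = 406 / (4 × 1.52) = 66.8 nm.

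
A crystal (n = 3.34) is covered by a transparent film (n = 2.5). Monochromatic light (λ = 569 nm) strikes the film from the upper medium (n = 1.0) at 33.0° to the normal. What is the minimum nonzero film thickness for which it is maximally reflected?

At the upper boundary (n = 1.0 to n = 2.5) the reflected ray undergoes a half-wave phase shift.
Bottom surface (2.5 → 3.34): reflection off a higher-index medium gives a half-wave phase shift.
Zero or two π shifts → no net half-wave offset.
With no net inversion, constructive interference in reflection requires 2 n t cos θ_r = m λ.
Snell's law: 1.0 sin 33.0° = 2.5 sin θ_r → sin θ_r = 0.218, cos θ_r = 0.976.
Minimum nonzero at m = 1: t = λ / (2 n cos θ_r) = 569 / (2 × 2.5 × 0.976) = 117 nm.

117 nm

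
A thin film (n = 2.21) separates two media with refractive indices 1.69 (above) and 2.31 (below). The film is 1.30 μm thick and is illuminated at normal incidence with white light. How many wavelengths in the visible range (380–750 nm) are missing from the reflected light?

7

At the upper boundary (n = 1.69 to n = 2.21) the reflected ray undergoes a half-wave phase shift.
At the lower boundary (n = 2.21 to n = 2.31) the reflected ray undergoes a half-wave phase shift.
Zero or two π shifts → no net half-wave offset.
So the condition for destructive reflection is 2 n t = (m + ½) λ.
λ = 2 n t / (m + ½) = 5746 / (m + ½) nm.
m=7: 766 nm (IR); m=8: 676 nm (visible); m=9: 605 nm (visible); m=10: 547 nm (visible); m=11: 500 nm (visible); m=12: 460 nm (visible); m=13: 426 nm (visible); m=14: 396 nm (visible); m=15: 371 nm (UV).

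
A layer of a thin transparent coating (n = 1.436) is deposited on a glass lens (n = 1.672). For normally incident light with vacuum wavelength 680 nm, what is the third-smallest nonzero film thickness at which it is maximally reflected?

Ray reflecting at the top interface goes from n = 1.0 toward n = 1.436: a half-wave phase shift.
Bottom surface (1.436 → 1.672): reflection off a higher-index medium gives a half-wave phase shift.
The two reflections carry the same phase change, so no net offset.
With no net inversion, constructive interference in reflection requires 2 n t = m λ.
The third-smallest nonzero thickness corresponds to m = 3: t = m λ / (2 n) = 3.00 × 680 / (2 × 1.436) = 710 nm.

710 nm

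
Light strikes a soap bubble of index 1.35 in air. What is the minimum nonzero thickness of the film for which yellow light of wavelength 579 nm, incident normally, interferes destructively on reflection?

214 nm

At the upper boundary (n = 1.0 to n = 1.35) the reflected ray undergoes a half-wave phase shift.
Ray reflecting at the bottom interface goes from n = 1.35 toward n = 1.0: no phase shift.
Net: one phase inversion between the two reflected rays.
For minimum reflection here: 2 n t = m λ.
Minimum nonzero at m = 1: t = λ / (2 n) = 579 / (2 × 1.35) = 214 nm.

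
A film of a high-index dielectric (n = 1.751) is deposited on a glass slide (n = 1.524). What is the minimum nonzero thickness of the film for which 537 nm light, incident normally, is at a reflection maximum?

Top surface (1.0 → 1.751): reflection off a higher-index medium gives a half-wave phase shift.
At the lower boundary (n = 1.751 to n = 1.524) the reflected ray undergoes no phase shift.
Exactly one π shift → a net half-wave offset.
So the condition for constructive reflection is 2 n t = (m + ½) λ.
Minimum at m = 0: t = λ / (4 n) = 537 / (4 × 1.751) = 76.7 nm.

76.7 nm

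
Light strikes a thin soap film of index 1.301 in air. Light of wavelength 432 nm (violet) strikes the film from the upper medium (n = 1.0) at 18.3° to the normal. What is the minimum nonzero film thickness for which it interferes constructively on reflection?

85.5 nm

At the upper boundary (n = 1.0 to n = 1.301) the reflected ray undergoes a half-wave phase shift.
At the lower boundary (n = 1.301 to n = 1.0) the reflected ray undergoes no phase shift.
The two reflections differ by half a wavelength.
With one net inversion, constructive interference in reflection requires 2 n t cos θ_r = (m + ½) λ.
Snell's law: 1.0 sin 18.3° = 1.301 sin θ_r → sin θ_r = 0.241, cos θ_r = 0.970.
Minimum at m = 0: t = λ / (4 n cos θ_r) = 432 / (4 × 1.301 × 0.970) = 85.5 nm.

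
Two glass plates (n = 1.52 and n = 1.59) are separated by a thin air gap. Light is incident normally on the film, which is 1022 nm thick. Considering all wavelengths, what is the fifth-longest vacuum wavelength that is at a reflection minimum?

Ray reflecting at the top interface goes from n = 1.52 toward n = 1.0: no phase shift.
Bottom surface (1.0 → 1.59): reflection off a higher-index medium gives a half-wave phase shift.
The two reflections differ by half a wavelength.
With one net inversion, destructive interference in reflection requires 2 n t = m λ.
λ = 2 n t / m. The fifth-longest wavelength is m = 5: λ = 2 × 1.0 × 1022 / 5.00 = 409 nm.

409 nm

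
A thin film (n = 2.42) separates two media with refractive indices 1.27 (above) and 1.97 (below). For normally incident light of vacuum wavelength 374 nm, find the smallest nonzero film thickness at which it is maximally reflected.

Top surface (1.27 → 2.42): reflection off a higher-index medium gives a half-wave phase shift.
Ray reflecting at the bottom interface goes from n = 2.42 toward n = 1.97: no phase shift.
The two reflections differ by half a wavelength.
So the condition for constructive reflection is 2 n t = (m + ½) λ.
Minimum at m = 0: t = λ / (4 n) = 374 / (4 × 2.42) = 38.6 nm.

38.6 nm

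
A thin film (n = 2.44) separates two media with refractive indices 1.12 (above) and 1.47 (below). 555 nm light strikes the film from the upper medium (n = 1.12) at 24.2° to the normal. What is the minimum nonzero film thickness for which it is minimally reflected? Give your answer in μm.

0.116 μm

Ray reflecting at the top interface goes from n = 1.12 toward n = 2.44: a half-wave phase shift.
At the lower boundary (n = 2.44 to n = 1.47) the reflected ray undergoes no phase shift.
Exactly one π shift → a net half-wave offset.
So the condition for destructive reflection is 2 n t cos θ_r = m λ.
Snell's law: 1.12 sin 24.2° = 2.44 sin θ_r → sin θ_r = 0.188, cos θ_r = 0.982.
Minimum nonzero at m = 1: t = λ / (2 n cos θ_r) = 555 / (2 × 2.44 × 0.982) = 116 nm.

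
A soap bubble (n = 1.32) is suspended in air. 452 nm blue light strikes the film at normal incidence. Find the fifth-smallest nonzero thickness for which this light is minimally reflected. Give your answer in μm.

0.856 μm

Ray reflecting at the top interface goes from n = 1.0 toward n = 1.32: a half-wave phase shift.
Ray reflecting at the bottom interface goes from n = 1.32 toward n = 1.0: no phase shift.
The two reflections differ by half a wavelength.
For weak reflection here: 2 n t = m λ.
The fifth-smallest nonzero thickness corresponds to m = 5: t = m λ / (2 n) = 5.00 × 452 / (2 × 1.32) = 856 nm.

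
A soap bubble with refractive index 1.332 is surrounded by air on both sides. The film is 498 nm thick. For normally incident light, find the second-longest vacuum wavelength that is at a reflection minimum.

663 nm

Top surface (1.0 → 1.332): reflection off a higher-index medium gives a half-wave phase shift.
Bottom surface (1.332 → 1.0): reflection off a lower-index medium gives no phase shift.
Net: one phase inversion between the two reflected rays.
With one net inversion, destructive interference in reflection requires 2 n t = m λ.
λ = 2 n t / m. The second-longest wavelength is m = 2: λ = 2 × 1.332 × 498 / 2.00 = 663 nm.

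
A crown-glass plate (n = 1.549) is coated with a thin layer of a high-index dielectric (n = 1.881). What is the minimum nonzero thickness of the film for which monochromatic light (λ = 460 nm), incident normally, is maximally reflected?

Ray reflecting at the top interface goes from n = 1.0 toward n = 1.881: a half-wave phase shift.
Ray reflecting at the bottom interface goes from n = 1.881 toward n = 1.549: no phase shift.
Net: one phase inversion between the two reflected rays.
For bright reflection here: 2 n t = (m + ½) λ.
Minimum at m = 0: t = λ / (4 n) = 460 / (4 × 1.881) = 61.1 nm.

61.1 nm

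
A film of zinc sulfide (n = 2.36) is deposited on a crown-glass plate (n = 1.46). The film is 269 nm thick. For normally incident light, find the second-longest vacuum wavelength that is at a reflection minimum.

At the upper boundary (n = 1.0 to n = 2.36) the reflected ray undergoes a half-wave phase shift.
Bottom surface (2.36 → 1.46): reflection off a lower-index medium gives no phase shift.
The two reflections differ by half a wavelength.
So the condition for destructive reflection is 2 n t = m λ.
λ = 2 n t / m. The second-longest wavelength is m = 2: λ = 2 × 2.36 × 269 / 2.00 = 635 nm.

635 nm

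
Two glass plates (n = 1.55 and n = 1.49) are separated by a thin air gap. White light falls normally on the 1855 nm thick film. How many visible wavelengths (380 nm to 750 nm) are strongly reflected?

5

Ray reflecting at the top interface goes from n = 1.55 toward n = 1.0: no phase shift.
At the lower boundary (n = 1.0 to n = 1.49) the reflected ray undergoes a half-wave phase shift.
Exactly one π shift → a net half-wave offset.
With one net inversion, constructive interference in reflection requires 2 n t = (m + ½) λ.
λ = 2 n t / (m + ½) = 3710 / (m + ½) nm.
m=4: 824 nm (IR); m=5: 675 nm (visible); m=6: 571 nm (visible); m=7: 495 nm (visible); m=8: 436 nm (visible); m=9: 391 nm (visible); m=10: 353 nm (UV).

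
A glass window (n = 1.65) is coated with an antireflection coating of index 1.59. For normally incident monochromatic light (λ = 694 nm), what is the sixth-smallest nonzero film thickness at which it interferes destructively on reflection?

1200 nm

Ray reflecting at the top interface goes from n = 1.0 toward n = 1.59: a half-wave phase shift.
Ray reflecting at the bottom interface goes from n = 1.59 toward n = 1.65: a half-wave phase shift.
Net: no relative phase inversion (both shifts match).
With no net inversion, destructive interference in reflection requires 2 n t = (m + ½) λ.
The sixth-smallest nonzero thickness corresponds to m = 5: t = (m + ½) λ / (2 n) = 5.50 × 694 / (2 × 1.59) = 1200 nm.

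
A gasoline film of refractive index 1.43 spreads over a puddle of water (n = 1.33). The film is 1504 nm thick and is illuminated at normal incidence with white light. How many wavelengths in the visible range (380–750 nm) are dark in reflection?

Ray reflecting at the top interface goes from n = 1.0 toward n = 1.43: a half-wave phase shift.
At the lower boundary (n = 1.43 to n = 1.33) the reflected ray undergoes no phase shift.
Exactly one π shift → a net half-wave offset.
For minimum reflection here: 2 n t = m λ.
λ = 2 n t / m = 4301 / m nm.
m=5: 860 nm (IR); m=6: 717 nm (visible); m=7: 614 nm (visible); m=8: 538 nm (visible); m=9: 478 nm (visible); m=10: 430 nm (visible); m=11: 391 nm (visible); m=12: 358 nm (UV).

6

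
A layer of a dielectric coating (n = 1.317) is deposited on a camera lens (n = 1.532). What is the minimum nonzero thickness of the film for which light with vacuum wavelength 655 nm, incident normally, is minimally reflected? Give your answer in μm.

Ray reflecting at the top interface goes from n = 1.0 toward n = 1.317: a half-wave phase shift.
Ray reflecting at the bottom interface goes from n = 1.317 toward n = 1.532: a half-wave phase shift.
Zero or two π shifts → no net half-wave offset.
So the condition for destructive reflection is 2 n t = (m + ½) λ.
Minimum at m = 0: t = λ / (4 n) = 655 / (4 × 1.317) = 124 nm.

0.124 μm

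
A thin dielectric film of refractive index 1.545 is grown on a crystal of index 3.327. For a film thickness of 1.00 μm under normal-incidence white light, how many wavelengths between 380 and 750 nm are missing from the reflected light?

4

At the upper boundary (n = 1.0 to n = 1.545) the reflected ray undergoes a half-wave phase shift.
Bottom surface (1.545 → 3.327): reflection off a higher-index medium gives a half-wave phase shift.
Zero or two π shifts → no net half-wave offset.
For dark reflection here: 2 n t = (m + ½) λ.
λ = 2 n t / (m + ½) = 3090 / (m + ½) nm.
m=3: 883 nm (IR); m=4: 687 nm (visible); m=5: 562 nm (visible); m=6: 475 nm (visible); m=7: 412 nm (visible); m=8: 364 nm (UV).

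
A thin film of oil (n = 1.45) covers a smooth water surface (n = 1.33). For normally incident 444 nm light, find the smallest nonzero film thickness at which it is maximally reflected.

Ray reflecting at the top interface goes from n = 1.0 toward n = 1.45: a half-wave phase shift.
Ray reflecting at the bottom interface goes from n = 1.45 toward n = 1.33: no phase shift.
Exactly one π shift → a net half-wave offset.
For maximum reflection here: 2 n t = (m + ½) λ.
Minimum at m = 0: t = λ / (4 n) = 444 / (4 × 1.45) = 76.6 nm.

76.6 nm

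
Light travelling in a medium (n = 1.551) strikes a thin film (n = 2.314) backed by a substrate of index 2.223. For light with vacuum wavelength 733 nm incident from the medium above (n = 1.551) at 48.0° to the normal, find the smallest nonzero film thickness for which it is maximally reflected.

91.3 nm

Top surface (1.551 → 2.314): reflection off a higher-index medium gives a half-wave phase shift.
At the lower boundary (n = 2.314 to n = 2.223) the reflected ray undergoes no phase shift.
The two reflections differ by half a wavelength.
With one net inversion, constructive interference in reflection requires 2 n t cos θ_r = (m + ½) λ.
Snell's law: 1.551 sin 48.0° = 2.314 sin θ_r → sin θ_r = 0.498, cos θ_r = 0.867.
Minimum at m = 0: t = λ / (4 n cos θ_r) = 733 / (4 × 2.314 × 0.867) = 91.3 nm.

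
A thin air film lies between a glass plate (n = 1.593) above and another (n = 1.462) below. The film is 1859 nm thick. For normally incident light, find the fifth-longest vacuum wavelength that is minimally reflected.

744 nm

Ray reflecting at the top interface goes from n = 1.593 toward n = 1.0: no phase shift.
Bottom surface (1.0 → 1.462): reflection off a higher-index medium gives a half-wave phase shift.
The two reflections differ by half a wavelength.
So the condition for destructive reflection is 2 n t = m λ.
λ = 2 n t / m. The fifth-longest wavelength is m = 5: λ = 2 × 1.0 × 1859 / 5.00 = 744 nm.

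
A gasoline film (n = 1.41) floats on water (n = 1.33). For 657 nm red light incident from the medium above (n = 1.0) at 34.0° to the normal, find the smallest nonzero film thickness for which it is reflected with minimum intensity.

254 nm

Top surface (1.0 → 1.41): reflection off a higher-index medium gives a half-wave phase shift.
Bottom surface (1.41 → 1.33): reflection off a lower-index medium gives no phase shift.
Net: one phase inversion between the two reflected rays.
For minimum reflection here: 2 n t cos θ_r = m λ.
Snell's law: 1.0 sin 34.0° = 1.41 sin θ_r → sin θ_r = 0.397, cos θ_r = 0.918.
Minimum nonzero at m = 1: t = λ / (2 n cos θ_r) = 657 / (2 × 1.41 × 0.918) = 254 nm.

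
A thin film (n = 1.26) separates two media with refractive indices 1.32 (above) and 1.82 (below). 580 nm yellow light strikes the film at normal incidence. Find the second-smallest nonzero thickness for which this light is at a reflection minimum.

460 nm

Ray reflecting at the top interface goes from n = 1.32 toward n = 1.26: no phase shift.
Ray reflecting at the bottom interface goes from n = 1.26 toward n = 1.82: a half-wave phase shift.
Net: one phase inversion between the two reflected rays.
With one net inversion, destructive interference in reflection requires 2 n t = m λ.
The second-smallest nonzero thickness corresponds to m = 2: t = m λ / (2 n) = 2.00 × 580 / (2 × 1.26) = 460 nm.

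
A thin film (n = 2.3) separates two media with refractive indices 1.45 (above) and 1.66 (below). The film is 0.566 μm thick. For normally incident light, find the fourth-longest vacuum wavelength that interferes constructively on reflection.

Ray reflecting at the top interface goes from n = 1.45 toward n = 2.3: a half-wave phase shift.
Ray reflecting at the bottom interface goes from n = 2.3 toward n = 1.66: no phase shift.
Exactly one π shift → a net half-wave offset.
With one net inversion, constructive interference in reflection requires 2 n t = (m + ½) λ.
λ = 2 n t / (m + ½). The fourth-longest wavelength is m = 3: λ = 2 × 2.3 × 566 / 3.50 = 744 nm.

744 nm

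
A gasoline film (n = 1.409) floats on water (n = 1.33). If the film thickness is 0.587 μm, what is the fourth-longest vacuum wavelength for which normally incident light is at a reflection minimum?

Top surface (1.0 → 1.409): reflection off a higher-index medium gives a half-wave phase shift.
At the lower boundary (n = 1.409 to n = 1.33) the reflected ray undergoes no phase shift.
Exactly one π shift → a net half-wave offset.
With one net inversion, destructive interference in reflection requires 2 n t = m λ.
λ = 2 n t / m. The fourth-longest wavelength is m = 4: λ = 2 × 1.409 × 587 / 4.00 = 414 nm.

414 nm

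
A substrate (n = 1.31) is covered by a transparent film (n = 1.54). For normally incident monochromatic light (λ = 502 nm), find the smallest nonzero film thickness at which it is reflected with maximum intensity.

81.5 nm

At the upper boundary (n = 1.0 to n = 1.54) the reflected ray undergoes a half-wave phase shift.
Bottom surface (1.54 → 1.31): reflection off a lower-index medium gives no phase shift.
Exactly one π shift → a net half-wave offset.
For maximum reflection here: 2 n t = (m + ½) λ.
Minimum at m = 0: t = λ / (4 n) = 502 / (4 × 1.54) = 81.5 nm.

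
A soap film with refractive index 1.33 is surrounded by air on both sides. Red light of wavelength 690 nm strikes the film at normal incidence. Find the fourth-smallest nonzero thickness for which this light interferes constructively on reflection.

908 nm

Ray reflecting at the top interface goes from n = 1.0 toward n = 1.33: a half-wave phase shift.
Ray reflecting at the bottom interface goes from n = 1.33 toward n = 1.0: no phase shift.
The two reflections differ by half a wavelength.
With one net inversion, constructive interference in reflection requires 2 n t = (m + ½) λ.
The fourth-smallest nonzero thickness corresponds to m = 3: t = (m + ½) λ / (2 n) = 3.50 × 690 / (2 × 1.33) = 908 nm.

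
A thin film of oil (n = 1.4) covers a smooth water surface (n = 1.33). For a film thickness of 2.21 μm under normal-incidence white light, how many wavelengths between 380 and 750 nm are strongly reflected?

Top surface (1.0 → 1.4): reflection off a higher-index medium gives a half-wave phase shift.
Bottom surface (1.4 → 1.33): reflection off a lower-index medium gives no phase shift.
The two reflections differ by half a wavelength.
With one net inversion, constructive interference in reflection requires 2 n t = (m + ½) λ.
λ = 2 n t / (m + ½) = 6188 / (m + ½) nm.
m=7: 825 nm (IR); m=8: 728 nm (visible); m=9: 651 nm (visible); m=10: 589 nm (visible); m=11: 538 nm (visible); m=12: 495 nm (visible); m=13: 458 nm (visible); m=14: 427 nm (visible); m=15: 399 nm (visible); m=16: 375 nm (UV).

8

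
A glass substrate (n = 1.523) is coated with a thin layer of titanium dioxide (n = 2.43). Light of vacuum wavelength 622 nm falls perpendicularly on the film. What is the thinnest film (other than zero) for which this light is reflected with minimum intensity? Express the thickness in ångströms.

At the upper boundary (n = 1.0 to n = 2.43) the reflected ray undergoes a half-wave phase shift.
At the lower boundary (n = 2.43 to n = 1.523) the reflected ray undergoes no phase shift.
The two reflections differ by half a wavelength.
So the condition for destructive reflection is 2 n t = m λ.
Minimum nonzero at m = 1: t = λ / (2 n) = 622 / (2 × 2.43) = 128 nm.

1280 Å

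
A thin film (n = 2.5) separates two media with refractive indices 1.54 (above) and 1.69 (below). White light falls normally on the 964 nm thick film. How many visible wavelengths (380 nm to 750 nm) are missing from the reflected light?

6

Top surface (1.54 → 2.5): reflection off a higher-index medium gives a half-wave phase shift.
Ray reflecting at the bottom interface goes from n = 2.5 toward n = 1.69: no phase shift.
The two reflections differ by half a wavelength.
With one net inversion, destructive interference in reflection requires 2 n t = m λ.
λ = 2 n t / m = 4820 / m nm.
m=6: 803 nm (IR); m=7: 689 nm (visible); m=8: 603 nm (visible); m=9: 536 nm (visible); m=10: 482 nm (visible); m=11: 438 nm (visible); m=12: 402 nm (visible); m=13: 371 nm (UV).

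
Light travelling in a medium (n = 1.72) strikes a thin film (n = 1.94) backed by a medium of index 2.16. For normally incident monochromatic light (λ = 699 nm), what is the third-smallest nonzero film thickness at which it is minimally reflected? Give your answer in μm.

0.450 μm

At the upper boundary (n = 1.72 to n = 1.94) the reflected ray undergoes a half-wave phase shift.
Ray reflecting at the bottom interface goes from n = 1.94 toward n = 2.16: a half-wave phase shift.
Zero or two π shifts → no net half-wave offset.
So the condition for destructive reflection is 2 n t = (m + ½) λ.
The third-smallest nonzero thickness corresponds to m = 2: t = (m + ½) λ / (2 n) = 2.50 × 699 / (2 × 1.94) = 450 nm.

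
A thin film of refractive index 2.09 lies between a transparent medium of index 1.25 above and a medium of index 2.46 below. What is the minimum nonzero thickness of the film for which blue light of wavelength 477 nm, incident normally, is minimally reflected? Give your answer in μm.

0.0571 μm

Top surface (1.25 → 2.09): reflection off a higher-index medium gives a half-wave phase shift.
At the lower boundary (n = 2.09 to n = 2.46) the reflected ray undergoes a half-wave phase shift.
Net: no relative phase inversion (both shifts match).
With no net inversion, destructive interference in reflection requires 2 n t = (m + ½) λ.
Minimum at m = 0: t = λ / (4 n) = 477 / (4 × 2.09) = 57.1 nm.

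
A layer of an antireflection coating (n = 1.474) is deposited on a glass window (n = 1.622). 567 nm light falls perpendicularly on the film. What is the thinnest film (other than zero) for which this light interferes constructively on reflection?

Top surface (1.0 → 1.474): reflection off a higher-index medium gives a half-wave phase shift.
Ray reflecting at the bottom interface goes from n = 1.474 toward n = 1.622: a half-wave phase shift.
Net: no relative phase inversion (both shifts match).
So the condition for constructive reflection is 2 n t = m λ.
Minimum nonzero at m = 1: t = λ / (2 n) = 567 / (2 × 1.474) = 192 nm.

192 nm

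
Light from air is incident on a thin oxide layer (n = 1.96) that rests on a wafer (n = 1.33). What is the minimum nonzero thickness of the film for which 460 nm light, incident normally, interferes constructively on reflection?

58.7 nm

Ray reflecting at the top interface goes from n = 1.0 toward n = 1.96: a half-wave phase shift.
At the lower boundary (n = 1.96 to n = 1.33) the reflected ray undergoes no phase shift.
Exactly one π shift → a net half-wave offset.
With one net inversion, constructive interference in reflection requires 2 n t = (m + ½) λ.
Minimum at m = 0: t = λ / (4 n) = 460 / (4 × 1.96) = 58.7 nm.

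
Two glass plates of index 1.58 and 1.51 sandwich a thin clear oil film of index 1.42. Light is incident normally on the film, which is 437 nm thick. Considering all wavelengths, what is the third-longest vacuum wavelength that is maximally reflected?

At the upper boundary (n = 1.58 to n = 1.42) the reflected ray undergoes no phase shift.
At the lower boundary (n = 1.42 to n = 1.51) the reflected ray undergoes a half-wave phase shift.
Net: one phase inversion between the two reflected rays.
So the condition for constructive reflection is 2 n t = (m + ½) λ.
λ = 2 n t / (m + ½). The third-longest wavelength is m = 2: λ = 2 × 1.42 × 437 / 2.50 = 496 nm.

496 nm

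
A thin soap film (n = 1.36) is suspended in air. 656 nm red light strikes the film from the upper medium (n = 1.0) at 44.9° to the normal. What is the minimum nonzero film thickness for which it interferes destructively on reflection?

Ray reflecting at the top interface goes from n = 1.0 toward n = 1.36: a half-wave phase shift.
Bottom surface (1.36 → 1.0): reflection off a lower-index medium gives no phase shift.
Net: one phase inversion between the two reflected rays.
With one net inversion, destructive interference in reflection requires 2 n t cos θ_r = m λ.
Snell's law: 1.0 sin 44.9° = 1.36 sin θ_r → sin θ_r = 0.519, cos θ_r = 0.855.
Minimum nonzero at m = 1: t = λ / (2 n cos θ_r) = 656 / (2 × 1.36 × 0.855) = 282 nm.

282 nm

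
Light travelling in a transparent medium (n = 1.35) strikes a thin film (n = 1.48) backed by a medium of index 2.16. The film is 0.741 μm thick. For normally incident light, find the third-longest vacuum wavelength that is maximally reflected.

At the upper boundary (n = 1.35 to n = 1.48) the reflected ray undergoes a half-wave phase shift.
At the lower boundary (n = 1.48 to n = 2.16) the reflected ray undergoes a half-wave phase shift.
The two reflections carry the same phase change, so no net offset.
So the condition for constructive reflection is 2 n t = m λ.
λ = 2 n t / m. The third-longest wavelength is m = 3: λ = 2 × 1.48 × 741 / 3.00 = 731 nm.

731 nm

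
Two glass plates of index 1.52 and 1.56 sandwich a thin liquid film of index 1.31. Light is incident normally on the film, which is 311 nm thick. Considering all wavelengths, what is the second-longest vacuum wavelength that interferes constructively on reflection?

Top surface (1.52 → 1.31): reflection off a lower-index medium gives no phase shift.
Ray reflecting at the bottom interface goes from n = 1.31 toward n = 1.56: a half-wave phase shift.
Net: one phase inversion between the two reflected rays.
For bright reflection here: 2 n t = (m + ½) λ.
λ = 2 n t / (m + ½). The second-longest wavelength is m = 1: λ = 2 × 1.31 × 311 / 1.50 = 543 nm.

543 nm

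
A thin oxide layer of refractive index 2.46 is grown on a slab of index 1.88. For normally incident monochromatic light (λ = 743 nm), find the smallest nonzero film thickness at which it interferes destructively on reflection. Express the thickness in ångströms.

1510 Å

Ray reflecting at the top interface goes from n = 1.0 toward n = 2.46: a half-wave phase shift.
Bottom surface (2.46 → 1.88): reflection off a lower-index medium gives no phase shift.
Net: one phase inversion between the two reflected rays.
For weak reflection here: 2 n t = m λ.
Minimum nonzero at m = 1: t = λ / (2 n) = 743 / (2 × 2.46) = 151 nm.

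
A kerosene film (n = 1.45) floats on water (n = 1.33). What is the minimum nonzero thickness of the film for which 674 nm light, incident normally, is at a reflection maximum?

At the upper boundary (n = 1.0 to n = 1.45) the reflected ray undergoes a half-wave phase shift.
At the lower boundary (n = 1.45 to n = 1.33) the reflected ray undergoes no phase shift.
The two reflections differ by half a wavelength.
With one net inversion, constructive interference in reflection requires 2 n t = (m + ½) λ.
Minimum at m = 0: t = λ / (4 n) = 674 / (4 × 1.45) = 116 nm.

116 nm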